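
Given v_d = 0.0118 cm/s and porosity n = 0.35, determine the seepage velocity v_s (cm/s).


Using v_s = v_d / n
v_s = 0.0118 / 0.35
v_s = 0.03371 cm/s


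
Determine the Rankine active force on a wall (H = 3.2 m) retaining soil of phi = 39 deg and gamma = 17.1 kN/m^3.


Result: 19.92 kN/m

Derivation:
Compute active earth pressure coefficient:
Ka = tan^2(45 - phi/2) = tan^2(25.5) = 0.227506
Compute active force:
Pa = 0.5 * Ka * gamma * H^2
Pa = 0.5 * 0.227506 * 17.1 * 3.2^2
Pa = 19.92 kN/m


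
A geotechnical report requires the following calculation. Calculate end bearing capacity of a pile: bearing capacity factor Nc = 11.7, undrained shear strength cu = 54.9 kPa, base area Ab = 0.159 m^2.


Using Qb = Nc * cu * Ab
Qb = 11.7 * 54.9 * 0.159
Qb = 102.13 kN


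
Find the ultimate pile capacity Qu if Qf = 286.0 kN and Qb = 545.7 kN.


Using Qu = Qf + Qb
Qu = 286.0 + 545.7
Qu = 831.7 kN


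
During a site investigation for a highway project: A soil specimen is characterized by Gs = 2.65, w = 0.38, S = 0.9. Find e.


Using the relation e = Gs * w / S
e = 2.65 * 0.38 / 0.9
e = 1.1189


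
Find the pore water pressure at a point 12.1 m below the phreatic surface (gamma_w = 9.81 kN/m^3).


Using u = gamma_w * h_w
u = 9.81 * 12.1
u = 118.7 kPa


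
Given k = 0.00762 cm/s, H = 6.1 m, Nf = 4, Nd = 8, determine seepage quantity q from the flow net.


Convert k to m/s for unit consistency with H:
k = 0.00762 cm/s = 0.00762 / 100 m/s = 7.62e-05 m/s
Using q = k * H * Nf / Nd
Nf / Nd = 4 / 8 = 0.5
q = 7.62e-05 * 6.1 * 0.5
q = 0.0002324 m^3/s per m


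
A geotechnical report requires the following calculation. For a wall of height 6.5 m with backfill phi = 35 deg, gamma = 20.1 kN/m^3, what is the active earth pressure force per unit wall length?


Compute active earth pressure coefficient:
Ka = tan^2(45 - phi/2) = tan^2(27.5) = 0.27099
Compute active force:
Pa = 0.5 * Ka * gamma * H^2
Pa = 0.5 * 0.27099 * 20.1 * 6.5^2
Pa = 115.07 kN/m


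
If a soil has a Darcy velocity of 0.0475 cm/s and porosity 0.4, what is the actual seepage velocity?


Using v_s = v_d / n
v_s = 0.0475 / 0.4
v_s = 0.11875 cm/s


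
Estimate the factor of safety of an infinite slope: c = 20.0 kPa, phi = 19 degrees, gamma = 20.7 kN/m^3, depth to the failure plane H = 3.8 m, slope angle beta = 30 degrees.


Result: 1.184

Derivation:
Using Fs = c / (gamma*H*sin(beta)*cos(beta)) + tan(phi)/tan(beta)
Cohesion contribution = 20.0 / (20.7*3.8*sin(30)*cos(30))
Cohesion contribution = 0.587186
Friction contribution = tan(19)/tan(30) = 0.596393
Fs = 0.587186 + 0.596393
Fs = 1.184


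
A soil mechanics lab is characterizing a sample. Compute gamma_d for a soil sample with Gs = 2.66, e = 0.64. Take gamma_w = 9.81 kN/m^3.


Using gamma_d = Gs * gamma_w / (1 + e)
gamma_d = 2.66 * 9.81 / (1 + 0.64)
gamma_d = 2.66 * 9.81 / 1.64
gamma_d = 15.911 kN/m^3


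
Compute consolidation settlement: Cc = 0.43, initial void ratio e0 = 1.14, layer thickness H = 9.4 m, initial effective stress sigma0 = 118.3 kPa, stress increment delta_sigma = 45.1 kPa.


Using Sc = Cc * H / (1 + e0) * log10((sigma0 + delta_sigma) / sigma0)
Stress ratio = (118.3 + 45.1) / 118.3 = 1.38123
log10(1.38123) = 0.140267
Cc * H / (1 + e0) = 0.43 * 9.4 / (1 + 1.14) = 1.88879
Sc = 1.88879 * 0.140267
Sc = 0.2649 m


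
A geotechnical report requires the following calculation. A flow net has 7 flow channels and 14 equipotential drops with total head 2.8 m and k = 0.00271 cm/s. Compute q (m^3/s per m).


Convert k to m/s for unit consistency with H:
k = 0.00271 cm/s = 0.00271 / 100 m/s = 2.71e-05 m/s
Using q = k * H * Nf / Nd
Nf / Nd = 7 / 14 = 0.5
q = 2.71e-05 * 2.8 * 0.5
q = 3.794e-05 m^3/s per m


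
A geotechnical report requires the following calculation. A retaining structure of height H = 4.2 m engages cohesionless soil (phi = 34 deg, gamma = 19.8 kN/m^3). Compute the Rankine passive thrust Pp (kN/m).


Result: 617.71 kN/m

Derivation:
Compute passive earth pressure coefficient:
Kp = tan^2(45 + phi/2) = tan^2(62.0) = 3.537132
Compute passive force:
Pp = 0.5 * Kp * gamma * H^2
Pp = 0.5 * 3.537132 * 19.8 * 4.2^2
Pp = 617.71 kN/m


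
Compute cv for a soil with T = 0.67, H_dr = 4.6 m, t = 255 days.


Using cv = T * H_dr^2 / t
H_dr^2 = 4.6^2 = 21.16
cv = 0.67 * 21.16 / 255
cv = 0.0556 m^2/day


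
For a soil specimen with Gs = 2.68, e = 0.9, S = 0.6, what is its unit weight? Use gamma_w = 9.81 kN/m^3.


Result: 16.625 kN/m^3

Derivation:
Using gamma = gamma_w * (Gs + S*e) / (1 + e)
Numerator: Gs + S*e = 2.68 + 0.6*0.9 = 3.22
Denominator: 1 + e = 1 + 0.9 = 1.9
gamma = 9.81 * 3.22 / 1.9
gamma = 16.625 kN/m^3


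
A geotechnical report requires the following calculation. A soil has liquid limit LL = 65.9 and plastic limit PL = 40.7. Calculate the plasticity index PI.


Using PI = LL - PL
PI = 65.9 - 40.7
PI = 25.2


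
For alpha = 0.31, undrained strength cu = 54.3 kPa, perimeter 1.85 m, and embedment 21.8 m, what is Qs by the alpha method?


Result: 678.87 kN

Derivation:
Using Qs = alpha * cu * perimeter * L
Qs = 0.31 * 54.3 * 1.85 * 21.8
Qs = 678.87 kN


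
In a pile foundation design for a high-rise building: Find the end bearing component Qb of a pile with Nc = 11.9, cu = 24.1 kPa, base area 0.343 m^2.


Result: 98.37 kN

Derivation:
Using Qb = Nc * cu * Ab
Qb = 11.9 * 24.1 * 0.343
Qb = 98.37 kN


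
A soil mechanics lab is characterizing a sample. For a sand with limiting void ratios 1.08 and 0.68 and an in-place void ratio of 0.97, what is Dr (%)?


Using Dr = (e_max - e) / (e_max - e_min) * 100
e_max - e = 1.08 - 0.97 = 0.11
e_max - e_min = 1.08 - 0.68 = 0.4
Dr = 0.11 / 0.4 * 100
Dr = 27.5 %


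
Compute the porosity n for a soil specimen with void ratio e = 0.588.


Using the relation n = e / (1 + e)
n = 0.588 / (1 + 0.588)
n = 0.588 / 1.588
n = 0.3703


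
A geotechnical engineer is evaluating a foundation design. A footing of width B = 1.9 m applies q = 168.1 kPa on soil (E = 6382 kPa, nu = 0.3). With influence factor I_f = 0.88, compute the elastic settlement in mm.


Using Se = q * B * (1 - nu^2) * I_f / E
1 - nu^2 = 1 - 0.3^2 = 0.91
Se = 168.1 * 1.9 * 0.91 * 0.88 / 6382
Se = 0.040076 m
Convert to mm: Se = 0.040076 * 1000 = 40.076 mm


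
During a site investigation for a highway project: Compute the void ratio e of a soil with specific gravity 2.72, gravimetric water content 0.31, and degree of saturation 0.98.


Result: 0.8604

Derivation:
Using the relation e = Gs * w / S
e = 2.72 * 0.31 / 0.98
e = 0.8604


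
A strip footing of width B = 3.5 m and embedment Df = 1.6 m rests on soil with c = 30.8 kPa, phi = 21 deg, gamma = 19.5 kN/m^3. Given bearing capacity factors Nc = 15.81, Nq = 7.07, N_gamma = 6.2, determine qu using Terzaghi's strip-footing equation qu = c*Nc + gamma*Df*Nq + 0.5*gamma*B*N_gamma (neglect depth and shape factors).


Result: 919.11 kPa

Derivation:
Compute qu = c*Nc + gamma*Df*Nq + 0.5*gamma*B*N_gamma
Term 1: 30.8 * 15.81 = 486.948
Term 2: 19.5 * 1.6 * 7.07 = 220.584
Term 3: 0.5 * 19.5 * 3.5 * 6.2 = 211.575
qu = 486.948 + 220.584 + 211.575
qu = 919.11 kPa


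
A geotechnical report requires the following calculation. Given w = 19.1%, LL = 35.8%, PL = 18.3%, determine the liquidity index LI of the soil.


First compute the plasticity index:
PI = LL - PL = 35.8 - 18.3 = 17.5
Then compute the liquidity index:
LI = (w - PL) / PI
LI = (19.1 - 18.3) / 17.5
LI = 0.046


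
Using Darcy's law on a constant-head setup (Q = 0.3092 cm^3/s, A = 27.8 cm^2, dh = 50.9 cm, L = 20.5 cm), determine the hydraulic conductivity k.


Compute hydraulic gradient:
i = dh / L = 50.9 / 20.5 = 2.48293
Then apply Darcy's law:
k = Q / (A * i)
k = 0.3092 / (27.8 * 2.48293)
k = 0.3092 / 69.0254
k = 0.00448 cm/s


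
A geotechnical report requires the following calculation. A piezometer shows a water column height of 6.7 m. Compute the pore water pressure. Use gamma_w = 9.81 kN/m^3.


Using u = gamma_w * h_w
u = 9.81 * 6.7
u = 65.73 kPa


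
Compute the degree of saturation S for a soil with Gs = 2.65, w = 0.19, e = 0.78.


Using S = Gs * w / e
S = 2.65 * 0.19 / 0.78
S = 0.6455


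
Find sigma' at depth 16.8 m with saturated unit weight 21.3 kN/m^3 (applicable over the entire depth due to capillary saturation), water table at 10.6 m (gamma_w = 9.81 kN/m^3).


Result: 297.02 kPa

Derivation:
Total stress = gamma_sat * depth
sigma = 21.3 * 16.8 = 357.84 kPa
Pore water pressure u = gamma_w * (depth - d_wt)
u = 9.81 * (16.8 - 10.6) = 60.822 kPa
Effective stress = sigma - u
sigma' = 357.84 - 60.822 = 297.02 kPa


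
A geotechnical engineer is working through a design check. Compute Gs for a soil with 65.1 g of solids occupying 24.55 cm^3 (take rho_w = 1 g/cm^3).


Result: 2.652

Derivation:
Using Gs = m_s / (V_s * rho_w)
Since rho_w = 1 g/cm^3:
Gs = 65.1 / 24.55
Gs = 2.652


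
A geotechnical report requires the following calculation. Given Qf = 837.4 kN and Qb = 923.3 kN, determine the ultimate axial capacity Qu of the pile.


Using Qu = Qf + Qb
Qu = 837.4 + 923.3
Qu = 1760.7 kN


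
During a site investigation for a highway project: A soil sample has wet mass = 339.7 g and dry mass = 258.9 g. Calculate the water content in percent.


Using w = (m_wet - m_dry) / m_dry * 100
m_wet - m_dry = 339.7 - 258.9 = 80.8 g
w = 80.8 / 258.9 * 100
w = 31.21 %


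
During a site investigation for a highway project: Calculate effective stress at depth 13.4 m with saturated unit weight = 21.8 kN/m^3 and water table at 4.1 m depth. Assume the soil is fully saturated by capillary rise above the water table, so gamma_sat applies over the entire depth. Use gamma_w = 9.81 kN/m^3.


Result: 200.89 kPa

Derivation:
Total stress = gamma_sat * depth
sigma = 21.8 * 13.4 = 292.12 kPa
Pore water pressure u = gamma_w * (depth - d_wt)
u = 9.81 * (13.4 - 4.1) = 91.233 kPa
Effective stress = sigma - u
sigma' = 292.12 - 91.233 = 200.89 kPa


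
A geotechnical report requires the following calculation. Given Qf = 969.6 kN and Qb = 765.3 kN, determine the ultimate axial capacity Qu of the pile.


Using Qu = Qf + Qb
Qu = 969.6 + 765.3
Qu = 1734.9 kN


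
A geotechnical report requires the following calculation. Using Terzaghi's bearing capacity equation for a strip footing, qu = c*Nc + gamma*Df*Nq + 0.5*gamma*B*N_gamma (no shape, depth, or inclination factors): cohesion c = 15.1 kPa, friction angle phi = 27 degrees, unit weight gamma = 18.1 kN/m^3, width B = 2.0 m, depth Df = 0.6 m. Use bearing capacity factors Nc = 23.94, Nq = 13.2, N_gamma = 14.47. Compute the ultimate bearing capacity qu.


Compute qu = c*Nc + gamma*Df*Nq + 0.5*gamma*B*N_gamma
Term 1: 15.1 * 23.94 = 361.494
Term 2: 18.1 * 0.6 * 13.2 = 143.352
Term 3: 0.5 * 18.1 * 2.0 * 14.47 = 261.907
qu = 361.494 + 143.352 + 261.907
qu = 766.75 kPa


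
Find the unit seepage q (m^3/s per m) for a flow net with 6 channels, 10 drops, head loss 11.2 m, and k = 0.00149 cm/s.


Convert k to m/s for unit consistency with H:
k = 0.00149 cm/s = 0.00149 / 100 m/s = 1.49e-05 m/s
Using q = k * H * Nf / Nd
Nf / Nd = 6 / 10 = 0.6
q = 1.49e-05 * 11.2 * 0.6
q = 0.0001001 m^3/s per m


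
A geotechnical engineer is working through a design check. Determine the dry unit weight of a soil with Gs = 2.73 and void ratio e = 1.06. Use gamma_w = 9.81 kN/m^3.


Using gamma_d = Gs * gamma_w / (1 + e)
gamma_d = 2.73 * 9.81 / (1 + 1.06)
gamma_d = 2.73 * 9.81 / 2.06
gamma_d = 13.001 kN/m^3


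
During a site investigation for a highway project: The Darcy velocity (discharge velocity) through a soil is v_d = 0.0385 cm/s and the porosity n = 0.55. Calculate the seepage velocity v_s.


Using v_s = v_d / n
v_s = 0.0385 / 0.55
v_s = 0.07 cm/s


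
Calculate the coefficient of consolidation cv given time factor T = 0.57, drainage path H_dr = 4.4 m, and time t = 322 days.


Using cv = T * H_dr^2 / t
H_dr^2 = 4.4^2 = 19.36
cv = 0.57 * 19.36 / 322
cv = 0.03427 m^2/day


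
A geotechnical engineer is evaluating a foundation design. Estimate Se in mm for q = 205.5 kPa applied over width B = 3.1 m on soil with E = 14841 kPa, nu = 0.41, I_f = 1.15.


Result: 41.066 mm

Derivation:
Using Se = q * B * (1 - nu^2) * I_f / E
1 - nu^2 = 1 - 0.41^2 = 0.8319
Se = 205.5 * 3.1 * 0.8319 * 1.15 / 14841
Se = 0.041066 m
Convert to mm: Se = 0.041066 * 1000 = 41.066 mm


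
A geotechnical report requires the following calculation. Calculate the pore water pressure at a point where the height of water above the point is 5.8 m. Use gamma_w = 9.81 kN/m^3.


Result: 56.9 kPa

Derivation:
Using u = gamma_w * h_w
u = 9.81 * 5.8
u = 56.9 kPa


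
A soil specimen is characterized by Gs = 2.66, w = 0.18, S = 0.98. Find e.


Using the relation e = Gs * w / S
e = 2.66 * 0.18 / 0.98
e = 0.4886


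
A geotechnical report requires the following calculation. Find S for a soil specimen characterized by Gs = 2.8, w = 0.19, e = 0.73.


Using S = Gs * w / e
S = 2.8 * 0.19 / 0.73
S = 0.7288


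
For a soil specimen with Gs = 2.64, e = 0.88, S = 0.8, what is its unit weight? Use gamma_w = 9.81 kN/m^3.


Using gamma = gamma_w * (Gs + S*e) / (1 + e)
Numerator: Gs + S*e = 2.64 + 0.8*0.88 = 3.344
Denominator: 1 + e = 1 + 0.88 = 1.88
gamma = 9.81 * 3.344 / 1.88
gamma = 17.449 kN/m^3


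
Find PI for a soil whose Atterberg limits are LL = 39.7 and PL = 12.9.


Using PI = LL - PL
PI = 39.7 - 12.9
PI = 26.8


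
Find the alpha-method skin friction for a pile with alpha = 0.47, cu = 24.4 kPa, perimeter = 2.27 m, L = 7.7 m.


Using Qs = alpha * cu * perimeter * L
Qs = 0.47 * 24.4 * 2.27 * 7.7
Qs = 200.45 kN


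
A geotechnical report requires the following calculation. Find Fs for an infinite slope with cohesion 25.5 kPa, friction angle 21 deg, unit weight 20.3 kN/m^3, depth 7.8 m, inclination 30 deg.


Result: 1.037

Derivation:
Using Fs = c / (gamma*H*sin(beta)*cos(beta)) + tan(phi)/tan(beta)
Cohesion contribution = 25.5 / (20.3*7.8*sin(30)*cos(30))
Cohesion contribution = 0.371919
Friction contribution = tan(21)/tan(30) = 0.664872
Fs = 0.371919 + 0.664872
Fs = 1.037


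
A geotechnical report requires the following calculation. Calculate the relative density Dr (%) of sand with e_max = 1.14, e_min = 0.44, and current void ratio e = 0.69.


Result: 64.29 %

Derivation:
Using Dr = (e_max - e) / (e_max - e_min) * 100
e_max - e = 1.14 - 0.69 = 0.45
e_max - e_min = 1.14 - 0.44 = 0.7
Dr = 0.45 / 0.7 * 100
Dr = 64.29 %


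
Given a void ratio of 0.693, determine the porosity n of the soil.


Using the relation n = e / (1 + e)
n = 0.693 / (1 + 0.693)
n = 0.693 / 1.693
n = 0.4093


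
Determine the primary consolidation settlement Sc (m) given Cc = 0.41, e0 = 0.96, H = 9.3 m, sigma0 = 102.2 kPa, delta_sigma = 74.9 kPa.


Using Sc = Cc * H / (1 + e0) * log10((sigma0 + delta_sigma) / sigma0)
Stress ratio = (102.2 + 74.9) / 102.2 = 1.73288
log10(1.73288) = 0.238768
Cc * H / (1 + e0) = 0.41 * 9.3 / (1 + 0.96) = 1.94541
Sc = 1.94541 * 0.238768
Sc = 0.4645 m


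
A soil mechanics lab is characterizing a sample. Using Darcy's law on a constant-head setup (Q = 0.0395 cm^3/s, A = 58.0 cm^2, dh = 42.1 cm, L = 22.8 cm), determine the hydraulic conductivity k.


Result: 0.000369 cm/s

Derivation:
Compute hydraulic gradient:
i = dh / L = 42.1 / 22.8 = 1.84649
Then apply Darcy's law:
k = Q / (A * i)
k = 0.0395 / (58.0 * 1.84649)
k = 0.0395 / 107.096
k = 0.000369 cm/s


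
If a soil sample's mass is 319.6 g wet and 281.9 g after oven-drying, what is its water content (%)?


Using w = (m_wet - m_dry) / m_dry * 100
m_wet - m_dry = 319.6 - 281.9 = 37.7 g
w = 37.7 / 281.9 * 100
w = 13.37 %


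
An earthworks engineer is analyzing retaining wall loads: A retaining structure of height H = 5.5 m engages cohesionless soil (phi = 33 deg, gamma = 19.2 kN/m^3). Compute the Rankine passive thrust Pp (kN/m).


Result: 985.07 kN/m

Derivation:
Compute passive earth pressure coefficient:
Kp = tan^2(45 + phi/2) = tan^2(61.5) = 3.39212
Compute passive force:
Pp = 0.5 * Kp * gamma * H^2
Pp = 0.5 * 3.39212 * 19.2 * 5.5^2
Pp = 985.07 kN/m


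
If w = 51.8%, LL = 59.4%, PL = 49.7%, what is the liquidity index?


Result: 0.216

Derivation:
First compute the plasticity index:
PI = LL - PL = 59.4 - 49.7 = 9.7
Then compute the liquidity index:
LI = (w - PL) / PI
LI = (51.8 - 49.7) / 9.7
LI = 0.216


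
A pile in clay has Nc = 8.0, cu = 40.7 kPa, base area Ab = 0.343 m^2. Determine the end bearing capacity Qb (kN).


Result: 111.68 kN

Derivation:
Using Qb = Nc * cu * Ab
Qb = 8.0 * 40.7 * 0.343
Qb = 111.68 kN


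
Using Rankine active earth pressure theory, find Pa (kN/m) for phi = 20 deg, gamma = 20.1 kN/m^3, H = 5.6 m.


Result: 154.52 kN/m

Derivation:
Compute active earth pressure coefficient:
Ka = tan^2(45 - phi/2) = tan^2(35.0) = 0.490291
Compute active force:
Pa = 0.5 * Ka * gamma * H^2
Pa = 0.5 * 0.490291 * 20.1 * 5.6^2
Pa = 154.52 kN/m


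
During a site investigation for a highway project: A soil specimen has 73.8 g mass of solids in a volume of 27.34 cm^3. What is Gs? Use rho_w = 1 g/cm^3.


Using Gs = m_s / (V_s * rho_w)
Since rho_w = 1 g/cm^3:
Gs = 73.8 / 27.34
Gs = 2.699


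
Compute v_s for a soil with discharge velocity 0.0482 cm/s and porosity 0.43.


Using v_s = v_d / n
v_s = 0.0482 / 0.43
v_s = 0.11209 cm/s


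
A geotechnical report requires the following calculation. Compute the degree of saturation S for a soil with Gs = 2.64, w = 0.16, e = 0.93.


Result: 0.4542

Derivation:
Using S = Gs * w / e
S = 2.64 * 0.16 / 0.93
S = 0.4542


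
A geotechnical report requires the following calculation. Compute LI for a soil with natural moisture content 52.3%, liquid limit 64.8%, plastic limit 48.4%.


Result: 0.238

Derivation:
First compute the plasticity index:
PI = LL - PL = 64.8 - 48.4 = 16.4
Then compute the liquidity index:
LI = (w - PL) / PI
LI = (52.3 - 48.4) / 16.4
LI = 0.238


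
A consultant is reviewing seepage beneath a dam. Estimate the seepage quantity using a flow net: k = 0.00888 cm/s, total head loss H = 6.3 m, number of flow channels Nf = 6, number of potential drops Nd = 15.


Convert k to m/s for unit consistency with H:
k = 0.00888 cm/s = 0.00888 / 100 m/s = 8.88e-05 m/s
Using q = k * H * Nf / Nd
Nf / Nd = 6 / 15 = 0.4
q = 8.88e-05 * 6.3 * 0.4
q = 0.0002238 m^3/s per m


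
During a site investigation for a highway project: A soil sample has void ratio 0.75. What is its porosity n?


Using the relation n = e / (1 + e)
n = 0.75 / (1 + 0.75)
n = 0.75 / 1.75
n = 0.4286


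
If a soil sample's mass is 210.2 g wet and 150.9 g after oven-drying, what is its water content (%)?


Using w = (m_wet - m_dry) / m_dry * 100
m_wet - m_dry = 210.2 - 150.9 = 59.3 g
w = 59.3 / 150.9 * 100
w = 39.3 %


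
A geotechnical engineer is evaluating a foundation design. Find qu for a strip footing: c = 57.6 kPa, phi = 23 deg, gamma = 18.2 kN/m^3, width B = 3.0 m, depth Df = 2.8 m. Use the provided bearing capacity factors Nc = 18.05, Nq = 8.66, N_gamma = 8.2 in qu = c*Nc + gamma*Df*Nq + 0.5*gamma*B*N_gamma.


Compute qu = c*Nc + gamma*Df*Nq + 0.5*gamma*B*N_gamma
Term 1: 57.6 * 18.05 = 1039.68
Term 2: 18.2 * 2.8 * 8.66 = 441.3136
Term 3: 0.5 * 18.2 * 3.0 * 8.2 = 223.86
qu = 1039.68 + 441.3136 + 223.86
qu = 1704.85 kPa


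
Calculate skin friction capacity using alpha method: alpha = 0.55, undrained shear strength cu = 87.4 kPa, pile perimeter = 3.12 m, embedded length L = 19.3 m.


Result: 2894.58 kN

Derivation:
Using Qs = alpha * cu * perimeter * L
Qs = 0.55 * 87.4 * 3.12 * 19.3
Qs = 2894.58 kN


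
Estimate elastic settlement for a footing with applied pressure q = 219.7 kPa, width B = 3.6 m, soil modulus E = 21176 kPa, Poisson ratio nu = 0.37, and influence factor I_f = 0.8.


Result: 25.789 mm

Derivation:
Using Se = q * B * (1 - nu^2) * I_f / E
1 - nu^2 = 1 - 0.37^2 = 0.8631
Se = 219.7 * 3.6 * 0.8631 * 0.8 / 21176
Se = 0.025789 m
Convert to mm: Se = 0.025789 * 1000 = 25.789 mm


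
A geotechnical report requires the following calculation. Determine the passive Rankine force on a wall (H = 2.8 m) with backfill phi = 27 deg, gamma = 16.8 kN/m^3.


Compute passive earth pressure coefficient:
Kp = tan^2(45 + phi/2) = tan^2(58.5) = 2.66294
Compute passive force:
Pp = 0.5 * Kp * gamma * H^2
Pp = 0.5 * 2.66294 * 16.8 * 2.8^2
Pp = 175.37 kN/m


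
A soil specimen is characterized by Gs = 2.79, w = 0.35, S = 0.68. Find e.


Using the relation e = Gs * w / S
e = 2.79 * 0.35 / 0.68
e = 1.436


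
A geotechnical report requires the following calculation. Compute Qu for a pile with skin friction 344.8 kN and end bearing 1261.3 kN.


Result: 1606.1 kN

Derivation:
Using Qu = Qf + Qb
Qu = 344.8 + 1261.3
Qu = 1606.1 kN


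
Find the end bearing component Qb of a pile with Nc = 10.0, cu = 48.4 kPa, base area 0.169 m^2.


Using Qb = Nc * cu * Ab
Qb = 10.0 * 48.4 * 0.169
Qb = 81.8 kN


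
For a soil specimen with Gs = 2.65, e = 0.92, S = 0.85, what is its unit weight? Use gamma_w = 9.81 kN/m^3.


Using gamma = gamma_w * (Gs + S*e) / (1 + e)
Numerator: Gs + S*e = 2.65 + 0.85*0.92 = 3.432
Denominator: 1 + e = 1 + 0.92 = 1.92
gamma = 9.81 * 3.432 / 1.92
gamma = 17.535 kN/m^3


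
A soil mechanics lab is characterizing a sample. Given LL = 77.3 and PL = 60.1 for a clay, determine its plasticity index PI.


Using PI = LL - PL
PI = 77.3 - 60.1
PI = 17.2


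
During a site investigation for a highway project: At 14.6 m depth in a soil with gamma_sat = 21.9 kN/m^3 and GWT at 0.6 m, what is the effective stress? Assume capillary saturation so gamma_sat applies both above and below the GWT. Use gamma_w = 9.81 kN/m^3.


Result: 182.4 kPa

Derivation:
Total stress = gamma_sat * depth
sigma = 21.9 * 14.6 = 319.74 kPa
Pore water pressure u = gamma_w * (depth - d_wt)
u = 9.81 * (14.6 - 0.6) = 137.34 kPa
Effective stress = sigma - u
sigma' = 319.74 - 137.34 = 182.4 kPa


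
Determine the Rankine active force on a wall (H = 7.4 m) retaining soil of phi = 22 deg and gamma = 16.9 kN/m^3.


Compute active earth pressure coefficient:
Ka = tan^2(45 - phi/2) = tan^2(34.0) = 0.454962
Compute active force:
Pa = 0.5 * Ka * gamma * H^2
Pa = 0.5 * 0.454962 * 16.9 * 7.4^2
Pa = 210.52 kN/m


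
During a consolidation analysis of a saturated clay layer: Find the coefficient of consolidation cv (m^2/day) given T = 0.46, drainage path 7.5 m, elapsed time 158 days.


Result: 0.16377 m^2/day

Derivation:
Using cv = T * H_dr^2 / t
H_dr^2 = 7.5^2 = 56.25
cv = 0.46 * 56.25 / 158
cv = 0.16377 m^2/day


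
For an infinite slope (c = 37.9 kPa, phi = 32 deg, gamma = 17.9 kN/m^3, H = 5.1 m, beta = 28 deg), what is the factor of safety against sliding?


Using Fs = c / (gamma*H*sin(beta)*cos(beta)) + tan(phi)/tan(beta)
Cohesion contribution = 37.9 / (17.9*5.1*sin(28)*cos(28))
Cohesion contribution = 1.00155
Friction contribution = tan(32)/tan(28) = 1.17521
Fs = 1.00155 + 1.17521
Fs = 2.177


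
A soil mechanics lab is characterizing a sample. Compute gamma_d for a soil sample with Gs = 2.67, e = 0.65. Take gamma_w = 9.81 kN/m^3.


Using gamma_d = Gs * gamma_w / (1 + e)
gamma_d = 2.67 * 9.81 / (1 + 0.65)
gamma_d = 2.67 * 9.81 / 1.65
gamma_d = 15.874 kN/m^3


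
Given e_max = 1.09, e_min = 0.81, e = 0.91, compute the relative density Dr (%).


Result: 64.29 %

Derivation:
Using Dr = (e_max - e) / (e_max - e_min) * 100
e_max - e = 1.09 - 0.91 = 0.18
e_max - e_min = 1.09 - 0.81 = 0.28
Dr = 0.18 / 0.28 * 100
Dr = 64.29 %


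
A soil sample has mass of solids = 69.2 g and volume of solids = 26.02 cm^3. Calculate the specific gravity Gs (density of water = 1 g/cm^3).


Using Gs = m_s / (V_s * rho_w)
Since rho_w = 1 g/cm^3:
Gs = 69.2 / 26.02
Gs = 2.659


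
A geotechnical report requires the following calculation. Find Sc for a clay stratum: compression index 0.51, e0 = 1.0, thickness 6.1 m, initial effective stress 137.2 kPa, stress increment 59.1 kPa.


Result: 0.242 m

Derivation:
Using Sc = Cc * H / (1 + e0) * log10((sigma0 + delta_sigma) / sigma0)
Stress ratio = (137.2 + 59.1) / 137.2 = 1.43076
log10(1.43076) = 0.155566
Cc * H / (1 + e0) = 0.51 * 6.1 / (1 + 1.0) = 1.5555
Sc = 1.5555 * 0.155566
Sc = 0.242 m


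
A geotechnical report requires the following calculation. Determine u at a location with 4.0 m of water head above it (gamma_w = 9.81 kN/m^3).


Result: 39.24 kPa

Derivation:
Using u = gamma_w * h_w
u = 9.81 * 4.0
u = 39.24 kPa


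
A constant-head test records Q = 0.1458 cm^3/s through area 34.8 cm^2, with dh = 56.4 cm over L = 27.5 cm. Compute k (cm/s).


Compute hydraulic gradient:
i = dh / L = 56.4 / 27.5 = 2.05091
Then apply Darcy's law:
k = Q / (A * i)
k = 0.1458 / (34.8 * 2.05091)
k = 0.1458 / 71.3716
k = 0.002043 cm/s


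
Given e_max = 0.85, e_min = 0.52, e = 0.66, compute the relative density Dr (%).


Result: 57.58 %

Derivation:
Using Dr = (e_max - e) / (e_max - e_min) * 100
e_max - e = 0.85 - 0.66 = 0.19
e_max - e_min = 0.85 - 0.52 = 0.33
Dr = 0.19 / 0.33 * 100
Dr = 57.58 %


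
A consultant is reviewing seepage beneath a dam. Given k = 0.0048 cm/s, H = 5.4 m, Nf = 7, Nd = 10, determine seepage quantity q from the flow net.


Result: 0.0001814 m^3/s per m

Derivation:
Convert k to m/s for unit consistency with H:
k = 0.0048 cm/s = 0.0048 / 100 m/s = 4.8e-05 m/s
Using q = k * H * Nf / Nd
Nf / Nd = 7 / 10 = 0.7
q = 4.8e-05 * 5.4 * 0.7
q = 0.0001814 m^3/s per m


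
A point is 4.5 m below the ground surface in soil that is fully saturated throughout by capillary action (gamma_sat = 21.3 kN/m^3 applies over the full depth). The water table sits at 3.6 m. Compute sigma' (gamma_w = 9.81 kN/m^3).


Total stress = gamma_sat * depth
sigma = 21.3 * 4.5 = 95.85 kPa
Pore water pressure u = gamma_w * (depth - d_wt)
u = 9.81 * (4.5 - 3.6) = 8.829 kPa
Effective stress = sigma - u
sigma' = 95.85 - 8.829 = 87.02 kPa


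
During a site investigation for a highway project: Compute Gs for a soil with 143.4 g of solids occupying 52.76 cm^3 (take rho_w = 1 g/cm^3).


Using Gs = m_s / (V_s * rho_w)
Since rho_w = 1 g/cm^3:
Gs = 143.4 / 52.76
Gs = 2.718


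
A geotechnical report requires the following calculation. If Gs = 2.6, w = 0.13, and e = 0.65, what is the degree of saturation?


Result: 0.52

Derivation:
Using S = Gs * w / e
S = 2.6 * 0.13 / 0.65
S = 0.52


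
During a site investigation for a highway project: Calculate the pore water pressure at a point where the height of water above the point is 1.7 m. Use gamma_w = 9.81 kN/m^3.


Using u = gamma_w * h_w
u = 9.81 * 1.7
u = 16.68 kPa


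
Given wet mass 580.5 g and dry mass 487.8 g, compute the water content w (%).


Result: 19.0 %

Derivation:
Using w = (m_wet - m_dry) / m_dry * 100
m_wet - m_dry = 580.5 - 487.8 = 92.7 g
w = 92.7 / 487.8 * 100
w = 19.0 %


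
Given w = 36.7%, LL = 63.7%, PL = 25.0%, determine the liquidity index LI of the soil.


First compute the plasticity index:
PI = LL - PL = 63.7 - 25.0 = 38.7
Then compute the liquidity index:
LI = (w - PL) / PI
LI = (36.7 - 25.0) / 38.7
LI = 0.302


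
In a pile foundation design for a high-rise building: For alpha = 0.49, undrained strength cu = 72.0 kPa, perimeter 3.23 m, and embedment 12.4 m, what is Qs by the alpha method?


Result: 1413.03 kN

Derivation:
Using Qs = alpha * cu * perimeter * L
Qs = 0.49 * 72.0 * 3.23 * 12.4
Qs = 1413.03 kN


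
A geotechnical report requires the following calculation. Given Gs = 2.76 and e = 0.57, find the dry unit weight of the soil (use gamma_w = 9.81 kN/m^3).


Using gamma_d = Gs * gamma_w / (1 + e)
gamma_d = 2.76 * 9.81 / (1 + 0.57)
gamma_d = 2.76 * 9.81 / 1.57
gamma_d = 17.246 kN/m^3


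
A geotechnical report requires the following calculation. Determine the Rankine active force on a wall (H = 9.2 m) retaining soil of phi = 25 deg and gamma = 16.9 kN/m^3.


Compute active earth pressure coefficient:
Ka = tan^2(45 - phi/2) = tan^2(32.5) = 0.405859
Compute active force:
Pa = 0.5 * Ka * gamma * H^2
Pa = 0.5 * 0.405859 * 16.9 * 9.2^2
Pa = 290.27 kN/m


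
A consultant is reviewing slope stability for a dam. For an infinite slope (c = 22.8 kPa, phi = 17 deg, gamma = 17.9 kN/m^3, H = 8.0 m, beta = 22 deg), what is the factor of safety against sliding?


Result: 1.215

Derivation:
Using Fs = c / (gamma*H*sin(beta)*cos(beta)) + tan(phi)/tan(beta)
Cohesion contribution = 22.8 / (17.9*8.0*sin(22)*cos(22))
Cohesion contribution = 0.458406
Friction contribution = tan(17)/tan(22) = 0.75671
Fs = 0.458406 + 0.75671
Fs = 1.215


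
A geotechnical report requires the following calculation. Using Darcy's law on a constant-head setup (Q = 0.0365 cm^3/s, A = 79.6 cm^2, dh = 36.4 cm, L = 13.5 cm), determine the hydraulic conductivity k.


Compute hydraulic gradient:
i = dh / L = 36.4 / 13.5 = 2.6963
Then apply Darcy's law:
k = Q / (A * i)
k = 0.0365 / (79.6 * 2.6963)
k = 0.0365 / 214.625
k = 0.00017 cm/s


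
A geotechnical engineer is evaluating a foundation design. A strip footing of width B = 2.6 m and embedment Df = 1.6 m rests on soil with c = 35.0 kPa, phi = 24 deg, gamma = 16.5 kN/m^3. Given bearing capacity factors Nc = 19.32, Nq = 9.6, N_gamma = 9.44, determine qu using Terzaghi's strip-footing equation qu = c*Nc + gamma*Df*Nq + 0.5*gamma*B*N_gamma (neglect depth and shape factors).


Result: 1132.13 kPa

Derivation:
Compute qu = c*Nc + gamma*Df*Nq + 0.5*gamma*B*N_gamma
Term 1: 35.0 * 19.32 = 676.2
Term 2: 16.5 * 1.6 * 9.6 = 253.44
Term 3: 0.5 * 16.5 * 2.6 * 9.44 = 202.488
qu = 676.2 + 253.44 + 202.488
qu = 1132.13 kPa


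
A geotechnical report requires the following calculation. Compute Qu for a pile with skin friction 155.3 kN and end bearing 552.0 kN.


Result: 707.3 kN

Derivation:
Using Qu = Qf + Qb
Qu = 155.3 + 552.0
Qu = 707.3 kN


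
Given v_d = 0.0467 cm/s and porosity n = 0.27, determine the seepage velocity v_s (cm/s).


Using v_s = v_d / n
v_s = 0.0467 / 0.27
v_s = 0.17296 cm/s


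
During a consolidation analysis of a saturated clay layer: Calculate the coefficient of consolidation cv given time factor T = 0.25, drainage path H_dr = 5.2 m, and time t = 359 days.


Using cv = T * H_dr^2 / t
H_dr^2 = 5.2^2 = 27.04
cv = 0.25 * 27.04 / 359
cv = 0.01883 m^2/day


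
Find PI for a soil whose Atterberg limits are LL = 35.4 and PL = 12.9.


Result: 22.5

Derivation:
Using PI = LL - PL
PI = 35.4 - 12.9
PI = 22.5


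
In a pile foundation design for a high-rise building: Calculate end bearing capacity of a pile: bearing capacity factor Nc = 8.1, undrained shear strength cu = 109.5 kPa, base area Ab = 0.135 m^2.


Using Qb = Nc * cu * Ab
Qb = 8.1 * 109.5 * 0.135
Qb = 119.74 kN


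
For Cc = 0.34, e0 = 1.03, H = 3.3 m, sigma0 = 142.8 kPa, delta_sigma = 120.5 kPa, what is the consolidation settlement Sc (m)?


Using Sc = Cc * H / (1 + e0) * log10((sigma0 + delta_sigma) / sigma0)
Stress ratio = (142.8 + 120.5) / 142.8 = 1.84384
log10(1.84384) = 0.265723
Cc * H / (1 + e0) = 0.34 * 3.3 / (1 + 1.03) = 0.552709
Sc = 0.552709 * 0.265723
Sc = 0.1469 m


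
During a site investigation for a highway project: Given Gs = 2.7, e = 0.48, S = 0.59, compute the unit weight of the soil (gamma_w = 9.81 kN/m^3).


Using gamma = gamma_w * (Gs + S*e) / (1 + e)
Numerator: Gs + S*e = 2.7 + 0.59*0.48 = 2.9832
Denominator: 1 + e = 1 + 0.48 = 1.48
gamma = 9.81 * 2.9832 / 1.48
gamma = 19.774 kN/m^3


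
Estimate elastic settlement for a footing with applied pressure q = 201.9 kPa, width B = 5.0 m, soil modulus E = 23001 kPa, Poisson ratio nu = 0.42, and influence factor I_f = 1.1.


Result: 39.762 mm

Derivation:
Using Se = q * B * (1 - nu^2) * I_f / E
1 - nu^2 = 1 - 0.42^2 = 0.8236
Se = 201.9 * 5.0 * 0.8236 * 1.1 / 23001
Se = 0.039762 m
Convert to mm: Se = 0.039762 * 1000 = 39.762 mm


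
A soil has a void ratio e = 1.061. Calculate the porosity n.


Result: 0.5148

Derivation:
Using the relation n = e / (1 + e)
n = 1.061 / (1 + 1.061)
n = 1.061 / 2.061
n = 0.5148


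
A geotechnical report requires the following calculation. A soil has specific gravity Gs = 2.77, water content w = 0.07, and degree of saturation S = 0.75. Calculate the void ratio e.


Result: 0.2585

Derivation:
Using the relation e = Gs * w / S
e = 2.77 * 0.07 / 0.75
e = 0.2585


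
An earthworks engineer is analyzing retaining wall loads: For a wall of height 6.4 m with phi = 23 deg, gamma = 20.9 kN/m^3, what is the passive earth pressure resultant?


Compute passive earth pressure coefficient:
Kp = tan^2(45 + phi/2) = tan^2(56.5) = 2.282623
Compute passive force:
Pp = 0.5 * Kp * gamma * H^2
Pp = 0.5 * 2.282623 * 20.9 * 6.4^2
Pp = 977.04 kN/m


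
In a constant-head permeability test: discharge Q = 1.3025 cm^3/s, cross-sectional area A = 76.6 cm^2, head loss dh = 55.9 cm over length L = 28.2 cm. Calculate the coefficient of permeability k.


Result: 0.008578 cm/s

Derivation:
Compute hydraulic gradient:
i = dh / L = 55.9 / 28.2 = 1.98227
Then apply Darcy's law:
k = Q / (A * i)
k = 1.3025 / (76.6 * 1.98227)
k = 1.3025 / 151.842
k = 0.008578 cm/s


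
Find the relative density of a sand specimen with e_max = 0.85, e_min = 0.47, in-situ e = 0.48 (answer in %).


Using Dr = (e_max - e) / (e_max - e_min) * 100
e_max - e = 0.85 - 0.48 = 0.37
e_max - e_min = 0.85 - 0.47 = 0.38
Dr = 0.37 / 0.38 * 100
Dr = 97.37 %


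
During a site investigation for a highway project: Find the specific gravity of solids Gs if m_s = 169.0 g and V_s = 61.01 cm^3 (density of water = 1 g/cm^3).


Using Gs = m_s / (V_s * rho_w)
Since rho_w = 1 g/cm^3:
Gs = 169.0 / 61.01
Gs = 2.77


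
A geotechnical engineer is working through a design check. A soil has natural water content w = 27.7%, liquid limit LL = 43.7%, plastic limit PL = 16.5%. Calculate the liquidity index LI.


First compute the plasticity index:
PI = LL - PL = 43.7 - 16.5 = 27.2
Then compute the liquidity index:
LI = (w - PL) / PI
LI = (27.7 - 16.5) / 27.2
LI = 0.412


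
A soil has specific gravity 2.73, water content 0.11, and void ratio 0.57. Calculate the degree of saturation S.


Result: 0.5268

Derivation:
Using S = Gs * w / e
S = 2.73 * 0.11 / 0.57
S = 0.5268


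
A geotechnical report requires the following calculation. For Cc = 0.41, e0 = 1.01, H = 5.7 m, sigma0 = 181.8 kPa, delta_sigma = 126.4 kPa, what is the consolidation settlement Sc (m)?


Using Sc = Cc * H / (1 + e0) * log10((sigma0 + delta_sigma) / sigma0)
Stress ratio = (181.8 + 126.4) / 181.8 = 1.69527
log10(1.69527) = 0.229239
Cc * H / (1 + e0) = 0.41 * 5.7 / (1 + 1.01) = 1.16269
Sc = 1.16269 * 0.229239
Sc = 0.2665 m


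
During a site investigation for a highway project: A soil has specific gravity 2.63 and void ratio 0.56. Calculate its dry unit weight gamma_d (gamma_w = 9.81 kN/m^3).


Using gamma_d = Gs * gamma_w / (1 + e)
gamma_d = 2.63 * 9.81 / (1 + 0.56)
gamma_d = 2.63 * 9.81 / 1.56
gamma_d = 16.539 kN/m^3


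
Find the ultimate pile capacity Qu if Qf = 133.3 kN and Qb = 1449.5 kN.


Using Qu = Qf + Qb
Qu = 133.3 + 1449.5
Qu = 1582.8 kN


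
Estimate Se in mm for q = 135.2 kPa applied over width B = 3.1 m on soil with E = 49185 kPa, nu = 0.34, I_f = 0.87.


Result: 6.557 mm

Derivation:
Using Se = q * B * (1 - nu^2) * I_f / E
1 - nu^2 = 1 - 0.34^2 = 0.8844
Se = 135.2 * 3.1 * 0.8844 * 0.87 / 49185
Se = 0.006557 m
Convert to mm: Se = 0.006557 * 1000 = 6.557 mm


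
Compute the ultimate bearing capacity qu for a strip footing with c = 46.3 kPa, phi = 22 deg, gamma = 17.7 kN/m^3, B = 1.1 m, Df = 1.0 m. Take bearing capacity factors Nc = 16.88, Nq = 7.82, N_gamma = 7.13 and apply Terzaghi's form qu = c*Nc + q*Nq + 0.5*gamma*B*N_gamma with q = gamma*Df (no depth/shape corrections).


Result: 989.37 kPa

Derivation:
Compute qu = c*Nc + gamma*Df*Nq + 0.5*gamma*B*N_gamma
Term 1: 46.3 * 16.88 = 781.544
Term 2: 17.7 * 1.0 * 7.82 = 138.414
Term 3: 0.5 * 17.7 * 1.1 * 7.13 = 69.41055
qu = 781.544 + 138.414 + 69.41055
qu = 989.37 kPa


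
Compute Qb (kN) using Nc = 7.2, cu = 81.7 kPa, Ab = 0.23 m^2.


Result: 135.3 kN

Derivation:
Using Qb = Nc * cu * Ab
Qb = 7.2 * 81.7 * 0.23
Qb = 135.3 kN


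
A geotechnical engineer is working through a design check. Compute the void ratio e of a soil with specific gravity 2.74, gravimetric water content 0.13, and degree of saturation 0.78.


Using the relation e = Gs * w / S
e = 2.74 * 0.13 / 0.78
e = 0.4567


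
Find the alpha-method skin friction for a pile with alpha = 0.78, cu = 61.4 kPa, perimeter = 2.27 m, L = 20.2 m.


Using Qs = alpha * cu * perimeter * L
Qs = 0.78 * 61.4 * 2.27 * 20.2
Qs = 2196.04 kN


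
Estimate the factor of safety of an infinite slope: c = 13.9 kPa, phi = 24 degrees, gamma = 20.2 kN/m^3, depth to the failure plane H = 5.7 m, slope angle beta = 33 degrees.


Using Fs = c / (gamma*H*sin(beta)*cos(beta)) + tan(phi)/tan(beta)
Cohesion contribution = 13.9 / (20.2*5.7*sin(33)*cos(33))
Cohesion contribution = 0.264295
Friction contribution = tan(24)/tan(33) = 0.685592
Fs = 0.264295 + 0.685592
Fs = 0.95


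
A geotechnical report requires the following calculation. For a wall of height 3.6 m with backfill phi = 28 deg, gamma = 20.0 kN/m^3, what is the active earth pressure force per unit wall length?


Compute active earth pressure coefficient:
Ka = tan^2(45 - phi/2) = tan^2(31.0) = 0.361033
Compute active force:
Pa = 0.5 * Ka * gamma * H^2
Pa = 0.5 * 0.361033 * 20.0 * 3.6^2
Pa = 46.79 kN/m


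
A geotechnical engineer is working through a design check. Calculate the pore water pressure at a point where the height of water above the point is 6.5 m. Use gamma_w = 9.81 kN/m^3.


Using u = gamma_w * h_w
u = 9.81 * 6.5
u = 63.77 kPa


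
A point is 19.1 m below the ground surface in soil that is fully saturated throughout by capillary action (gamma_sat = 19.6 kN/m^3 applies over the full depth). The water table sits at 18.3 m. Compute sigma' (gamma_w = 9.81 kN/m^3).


Result: 366.51 kPa

Derivation:
Total stress = gamma_sat * depth
sigma = 19.6 * 19.1 = 374.36 kPa
Pore water pressure u = gamma_w * (depth - d_wt)
u = 9.81 * (19.1 - 18.3) = 7.848 kPa
Effective stress = sigma - u
sigma' = 374.36 - 7.848 = 366.51 kPa


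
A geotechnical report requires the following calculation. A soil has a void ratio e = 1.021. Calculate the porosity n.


Result: 0.5052

Derivation:
Using the relation n = e / (1 + e)
n = 1.021 / (1 + 1.021)
n = 1.021 / 2.021
n = 0.5052


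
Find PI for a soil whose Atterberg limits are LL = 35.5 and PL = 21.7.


Result: 13.8

Derivation:
Using PI = LL - PL
PI = 35.5 - 21.7
PI = 13.8


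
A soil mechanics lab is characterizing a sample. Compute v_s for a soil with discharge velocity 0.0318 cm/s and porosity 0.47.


Result: 0.06766 cm/s

Derivation:
Using v_s = v_d / n
v_s = 0.0318 / 0.47
v_s = 0.06766 cm/s


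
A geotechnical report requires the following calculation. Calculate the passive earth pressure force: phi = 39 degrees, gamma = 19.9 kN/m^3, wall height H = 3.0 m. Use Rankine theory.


Result: 393.62 kN/m

Derivation:
Compute passive earth pressure coefficient:
Kp = tan^2(45 + phi/2) = tan^2(64.5) = 4.395495
Compute passive force:
Pp = 0.5 * Kp * gamma * H^2
Pp = 0.5 * 4.395495 * 19.9 * 3.0^2
Pp = 393.62 kN/m


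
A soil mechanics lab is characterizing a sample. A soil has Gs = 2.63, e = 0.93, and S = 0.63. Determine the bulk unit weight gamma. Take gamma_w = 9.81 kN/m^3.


Result: 16.346 kN/m^3

Derivation:
Using gamma = gamma_w * (Gs + S*e) / (1 + e)
Numerator: Gs + S*e = 2.63 + 0.63*0.93 = 3.2159
Denominator: 1 + e = 1 + 0.93 = 1.93
gamma = 9.81 * 3.2159 / 1.93
gamma = 16.346 kN/m^3


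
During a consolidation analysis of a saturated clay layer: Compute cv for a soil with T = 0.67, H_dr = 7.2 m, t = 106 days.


Using cv = T * H_dr^2 / t
H_dr^2 = 7.2^2 = 51.84
cv = 0.67 * 51.84 / 106
cv = 0.32767 m^2/day


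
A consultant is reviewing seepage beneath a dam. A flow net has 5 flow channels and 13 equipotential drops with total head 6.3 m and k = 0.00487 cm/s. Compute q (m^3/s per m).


Result: 0.000118 m^3/s per m

Derivation:
Convert k to m/s for unit consistency with H:
k = 0.00487 cm/s = 0.00487 / 100 m/s = 4.87e-05 m/s
Using q = k * H * Nf / Nd
Nf / Nd = 5 / 13 = 0.3846
q = 4.87e-05 * 6.3 * 0.3846
q = 0.000118 m^3/s per m
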